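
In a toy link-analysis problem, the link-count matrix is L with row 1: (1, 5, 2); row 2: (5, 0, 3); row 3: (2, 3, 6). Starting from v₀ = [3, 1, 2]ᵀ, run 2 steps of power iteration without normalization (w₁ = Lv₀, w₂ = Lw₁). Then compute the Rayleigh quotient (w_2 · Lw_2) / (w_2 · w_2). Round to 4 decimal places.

w1 = Lv₀ = (1·3 + 5·1 + 2·2; 5·3 + 0·1 + 3·2; 2·3 + 3·1 + 6·2) = (12, 21, 21)
w2 = Lw1 = (1·12 + 5·21 + 2·21; 5·12 + 0·21 + 3·21; 2·12 + 3·21 + 6·21) = (159, 123, 213)
Lw2 = (1200, 1434, 1965)
w2·Lw2 = 159·1200 + 123·1434 + 213·1965 = 785727; w2·w2 = 159·159 + 123·123 + 213·213 = 85779
λ ≈ 785727/85779 = 9.1599

λ ≈ 9.1599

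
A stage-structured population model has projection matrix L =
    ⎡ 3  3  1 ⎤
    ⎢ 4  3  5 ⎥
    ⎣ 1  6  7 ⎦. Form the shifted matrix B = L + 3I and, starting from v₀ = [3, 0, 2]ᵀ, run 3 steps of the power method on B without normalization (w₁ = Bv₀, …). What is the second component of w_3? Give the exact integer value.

B = L + 3I has rows (6, 3, 1); (4, 6, 5); (1, 6, 10)
w1 = Bv₀ = (20, 22, 23)
w2 = Bw1 = (209, 327, 382)
w3 = Bw2 = (2617, 4708, 5991)
Requested component of w3: 4708

4708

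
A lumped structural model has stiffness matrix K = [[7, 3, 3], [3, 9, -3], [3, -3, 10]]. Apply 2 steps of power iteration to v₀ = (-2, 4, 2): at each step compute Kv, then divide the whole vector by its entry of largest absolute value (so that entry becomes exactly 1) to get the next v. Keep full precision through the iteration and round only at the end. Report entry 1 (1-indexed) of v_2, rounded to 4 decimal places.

Kv0 = (4.00000, 24.00000, 2.00000); divide by 24.00000 → v1 = (0.16667, 1.00000, 0.08333)
Kv1 = (4.41667, 9.25000, -1.66667); divide by 9.25000 → v2 = (0.47748, 1.00000, -0.18018)
Requested entry of v2: 106/222 = 0.4775

0.4775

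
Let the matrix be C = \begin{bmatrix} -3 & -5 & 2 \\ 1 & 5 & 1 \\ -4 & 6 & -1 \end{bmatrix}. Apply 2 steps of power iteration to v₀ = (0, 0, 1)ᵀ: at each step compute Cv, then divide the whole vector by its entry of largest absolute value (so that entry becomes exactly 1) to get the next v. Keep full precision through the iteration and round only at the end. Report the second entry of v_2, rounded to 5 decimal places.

-0.46154

Cv0 = (2.000000, 1.000000, -1.000000); divide by 2.000000 → v1 = (1.000000, 0.500000, -0.500000)
Cv1 = (-6.500000, 3.000000, -0.500000); divide by -6.500000 → v2 = (1.000000, -0.461538, 0.076923)
Requested entry of v2: 6/-13 = -0.46154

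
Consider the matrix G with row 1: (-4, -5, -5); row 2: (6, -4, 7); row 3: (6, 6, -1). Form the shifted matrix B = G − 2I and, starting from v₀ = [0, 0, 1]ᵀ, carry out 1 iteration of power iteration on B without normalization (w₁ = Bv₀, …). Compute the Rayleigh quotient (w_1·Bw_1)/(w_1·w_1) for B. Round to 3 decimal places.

μ ≈ -9.205

B = G − 2I has rows (-6, -5, -5); (6, -6, 7); (6, 6, -3)
w1 = Bv₀ = ((-6)·0 + (-5)·0 + (-5)·1; 6·0 + (-6)·0 + 7·1; 6·0 + 6·0 + (-3)·1) = (-5, 7, -3)
Bw1 = (10, -93, 21)
w1·Bw1 = -764; w1·w1 = 83; μ ≈ -764/83 = -9.205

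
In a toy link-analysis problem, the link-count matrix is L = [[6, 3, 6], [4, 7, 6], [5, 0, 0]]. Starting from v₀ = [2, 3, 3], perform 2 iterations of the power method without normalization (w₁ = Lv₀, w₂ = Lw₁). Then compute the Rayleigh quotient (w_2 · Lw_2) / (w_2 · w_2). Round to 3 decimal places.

12.293

w1 = Lv₀ = (6·2 + 3·3 + 6·3; 4·2 + 7·3 + 6·3; 5·2 + 0·3 + 0·3) = (39, 47, 10)
w2 = Lw1 = (6·39 + 3·47 + 6·10; 4·39 + 7·47 + 6·10; 5·39 + 0·47 + 0·10) = (435, 545, 195)
Lw2 = (5415, 6725, 2175)
w2·Lw2 = 435·5415 + 545·6725 + 195·2175 = 6444775; w2·w2 = 435·435 + 545·545 + 195·195 = 524275
λ ≈ 6444775/524275 = 12.293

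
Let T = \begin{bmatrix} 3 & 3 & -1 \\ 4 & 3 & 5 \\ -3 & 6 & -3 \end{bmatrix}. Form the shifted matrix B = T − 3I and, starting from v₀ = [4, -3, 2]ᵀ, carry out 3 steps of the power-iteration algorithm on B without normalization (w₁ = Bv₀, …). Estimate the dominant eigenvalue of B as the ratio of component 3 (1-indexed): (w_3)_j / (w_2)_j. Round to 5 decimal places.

μ ≈ -10.27211

B = T − 3I has rows (0, 3, -1); (4, 0, 5); (-3, 6, -6)
w1 = Bv₀ = (-11, 26, -42)
w2 = Bw1 = (120, -254, 441)
w3 = Bw2 = (-1203, 2685, -4530)
Ratio: -4530/441 = -10.27211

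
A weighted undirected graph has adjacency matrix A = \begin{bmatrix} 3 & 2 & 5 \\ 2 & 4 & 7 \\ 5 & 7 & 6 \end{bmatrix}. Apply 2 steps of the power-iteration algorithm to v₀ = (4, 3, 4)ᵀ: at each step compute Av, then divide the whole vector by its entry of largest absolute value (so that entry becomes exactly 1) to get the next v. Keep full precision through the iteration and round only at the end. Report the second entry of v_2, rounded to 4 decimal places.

0.7893

Av0 = (38.00000, 48.00000, 65.00000); divide by 65.00000 → v1 = (0.58462, 0.73846, 1.00000)
Av1 = (8.23077, 11.12308, 14.09231); divide by 14.09231 → v2 = (0.58406, 0.78930, 1.00000)
Requested entry of v2: 723/916 = 0.7893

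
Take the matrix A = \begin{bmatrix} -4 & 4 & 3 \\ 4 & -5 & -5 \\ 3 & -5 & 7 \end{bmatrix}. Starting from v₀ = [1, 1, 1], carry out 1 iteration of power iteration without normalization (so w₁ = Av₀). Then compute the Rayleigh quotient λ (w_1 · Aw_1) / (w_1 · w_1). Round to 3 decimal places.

2.929

w1 = Av₀ = ((-4)·1 + 4·1 + 3·1; 4·1 + (-5)·1 + (-5)·1; 3·1 + (-5)·1 + 7·1) = (3, -6, 5)
Aw1 = (-21, 17, 74)
w1·Aw1 = 3·(-21) + (-6)·17 + 5·74 = 205; w1·w1 = 3·3 + (-6)·(-6) + 5·5 = 70
λ ≈ 205/70 = 2.929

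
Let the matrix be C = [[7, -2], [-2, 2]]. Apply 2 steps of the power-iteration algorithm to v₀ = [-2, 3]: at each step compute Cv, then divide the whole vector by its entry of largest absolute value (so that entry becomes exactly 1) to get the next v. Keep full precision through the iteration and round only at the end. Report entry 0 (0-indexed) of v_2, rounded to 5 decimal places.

1.00000

Cv0 = (-20.000000, 10.000000); divide by -20.000000 → v1 = (1.000000, -0.500000)
Cv1 = (8.000000, -3.000000); divide by 8.000000 → v2 = (1.000000, -0.375000)
Requested entry of v2: -160/-160 = 1.00000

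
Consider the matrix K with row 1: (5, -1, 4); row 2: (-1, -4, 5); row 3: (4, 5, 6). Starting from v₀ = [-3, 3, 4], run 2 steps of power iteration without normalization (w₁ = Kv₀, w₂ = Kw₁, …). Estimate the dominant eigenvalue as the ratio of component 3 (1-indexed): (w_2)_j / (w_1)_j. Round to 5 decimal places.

7.74074

w1 = Kv₀ = (-2, 11, 27)
w2 = Kw1 = (87, 93, 209)
Ratio at component: 209 / 27 = 7.74074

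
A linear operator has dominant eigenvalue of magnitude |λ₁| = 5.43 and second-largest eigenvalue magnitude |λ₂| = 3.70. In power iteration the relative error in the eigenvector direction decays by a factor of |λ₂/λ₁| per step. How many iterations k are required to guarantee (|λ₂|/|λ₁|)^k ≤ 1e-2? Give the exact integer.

|λ₂/λ₁| = 3.70/5.43 = 0.68140
Need k ≥ ln(1e-2) / ln(0.68140) = -4.6052 / -0.3836 ≈ 12.005
Smallest integer k satisfying the bound: 13

13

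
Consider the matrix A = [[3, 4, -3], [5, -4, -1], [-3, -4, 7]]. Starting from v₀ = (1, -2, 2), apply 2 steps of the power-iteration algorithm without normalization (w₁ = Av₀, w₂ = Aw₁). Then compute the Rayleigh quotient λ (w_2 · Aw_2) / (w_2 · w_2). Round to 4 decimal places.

w1 = Av₀ = (-11, 11, 19)
w2 = Aw1 = (-46, -118, 122)
Aw2 = (-976, 120, 1464)
w2·Aw2 = (-46)·(-976) + (-118)·120 + 122·1464 = 209344; w2·w2 = (-46)·(-46) + (-118)·(-118) + 122·122 = 30924
λ ≈ 209344/30924 = 6.7696

6.7696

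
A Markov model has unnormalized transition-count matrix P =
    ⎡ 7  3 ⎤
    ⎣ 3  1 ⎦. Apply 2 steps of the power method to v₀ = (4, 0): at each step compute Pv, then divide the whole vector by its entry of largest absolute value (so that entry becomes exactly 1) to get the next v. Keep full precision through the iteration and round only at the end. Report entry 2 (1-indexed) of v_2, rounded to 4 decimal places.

Pv0 = (28.00000, 12.00000); divide by 28.00000 → v1 = (1.00000, 0.42857)
Pv1 = (8.28571, 3.42857); divide by 8.28571 → v2 = (1.00000, 0.41379)
Requested entry of v2: 96/232 = 0.4138

0.4138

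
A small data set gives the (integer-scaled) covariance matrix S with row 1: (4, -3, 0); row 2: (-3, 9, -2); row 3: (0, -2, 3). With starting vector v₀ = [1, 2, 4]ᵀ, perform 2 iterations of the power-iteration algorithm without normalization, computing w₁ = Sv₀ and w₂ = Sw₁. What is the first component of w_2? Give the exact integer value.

w1 = Sv₀ = (4·1 + (-3)·2 + 0·4; (-3)·1 + 9·2 + (-2)·4; 0·1 + (-2)·2 + 3·4) = (-2, 7, 8)
w2 = Sw1 = (4·(-2) + (-3)·7 + 0·8; (-3)·(-2) + 9·7 + (-2)·8; 0·(-2) + (-2)·7 + 3·8) = (-29, 53, 10)
The requested component of w2 is -29.

-29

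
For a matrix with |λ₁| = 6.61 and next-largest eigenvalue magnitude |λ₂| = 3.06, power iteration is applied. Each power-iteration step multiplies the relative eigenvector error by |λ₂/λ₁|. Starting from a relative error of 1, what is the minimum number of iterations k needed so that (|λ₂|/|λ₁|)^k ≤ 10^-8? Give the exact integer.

|λ₂/λ₁| = 3.06/6.61 = 0.46293
Need k ≥ ln(10^-8) / ln(0.46293) = -18.4207 / -0.7702 ≈ 23.918
Smallest integer k satisfying the bound: 24

24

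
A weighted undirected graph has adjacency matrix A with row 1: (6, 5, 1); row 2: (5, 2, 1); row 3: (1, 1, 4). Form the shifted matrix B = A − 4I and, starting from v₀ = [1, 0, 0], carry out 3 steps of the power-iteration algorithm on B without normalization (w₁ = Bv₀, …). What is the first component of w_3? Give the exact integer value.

72

B = A − 4I has rows (2, 5, 1); (5, -2, 1); (1, 1, 0)
w1 = Bv₀ = (2·1 + 5·0 + 1·0; 5·1 + (-2)·0 + 1·0; 1·1 + 1·0 + 0·0) = (2, 5, 1)
w2 = Bw1 = (2·2 + 5·5 + 1·1; 5·2 + (-2)·5 + 1·1; 1·2 + 1·5 + 0·1) = (30, 1, 7)
w3 = Bw2 = (72, 155, 31)
Requested component of w3: 72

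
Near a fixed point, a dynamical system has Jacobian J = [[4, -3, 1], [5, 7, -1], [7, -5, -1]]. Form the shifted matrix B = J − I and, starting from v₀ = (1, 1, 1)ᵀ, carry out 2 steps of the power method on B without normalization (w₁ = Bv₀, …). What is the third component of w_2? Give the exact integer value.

-43

B = J − I has rows (3, -3, 1); (5, 6, -1); (7, -5, -2)
w1 = Bv₀ = (3·1 + (-3)·1 + 1·1; 5·1 + 6·1 + (-1)·1; 7·1 + (-5)·1 + (-2)·1) = (1, 10, 0)
w2 = Bw1 = (3·1 + (-3)·10 + 1·0; 5·1 + 6·10 + (-1)·0; 7·1 + (-5)·10 + (-2)·0) = (-27, 65, -43)
Requested component of w2: -43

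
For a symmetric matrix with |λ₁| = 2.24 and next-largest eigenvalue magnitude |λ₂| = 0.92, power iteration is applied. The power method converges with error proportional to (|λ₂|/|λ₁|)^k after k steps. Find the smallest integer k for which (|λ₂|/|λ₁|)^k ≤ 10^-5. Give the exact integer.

13

|λ₂/λ₁| = 0.92/2.24 = 0.41071
Need k ≥ ln(10^-5) / ln(0.41071) = -11.5129 / -0.8899 ≈ 12.938
Smallest integer k satisfying the bound: 13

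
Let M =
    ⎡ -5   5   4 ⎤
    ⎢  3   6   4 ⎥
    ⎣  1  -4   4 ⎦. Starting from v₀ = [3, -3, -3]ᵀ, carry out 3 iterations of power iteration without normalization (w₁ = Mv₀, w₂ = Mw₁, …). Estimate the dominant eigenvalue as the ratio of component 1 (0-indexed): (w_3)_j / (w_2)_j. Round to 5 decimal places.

3.63750

w1 = Mv₀ = ((-5)·3 + 5·(-3) + 4·(-3); 3·3 + 6·(-3) + 4·(-3); 1·3 + (-4)·(-3) + 4·(-3)) = (-42, -21, 3)
w2 = Mw1 = ((-5)·(-42) + 5·(-21) + 4·3; 3·(-42) + 6·(-21) + 4·3; 1·(-42) + (-4)·(-21) + 4·3) = (117, -240, 54)
w3 = Mw2 = (-1569, -873, 1293)
Ratio at component: -873 / -240 = 3.63750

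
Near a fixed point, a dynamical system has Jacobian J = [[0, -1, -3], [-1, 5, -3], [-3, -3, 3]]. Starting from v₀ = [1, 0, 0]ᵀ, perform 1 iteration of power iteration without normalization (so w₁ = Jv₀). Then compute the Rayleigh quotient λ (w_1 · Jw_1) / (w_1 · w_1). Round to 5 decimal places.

w1 = Jv₀ = (0·1 + (-1)·0 + (-3)·0; (-1)·1 + 5·0 + (-3)·0; (-3)·1 + (-3)·0 + 3·0) = (0, -1, -3)
Jw1 = (10, 4, -6)
w1·Jw1 = 0·10 + (-1)·4 + (-3)·(-6) = 14; w1·w1 = 0·0 + (-1)·(-1) + (-3)·(-3) = 10
λ ≈ 14/10 = 1.40000

λ ≈ 1.40000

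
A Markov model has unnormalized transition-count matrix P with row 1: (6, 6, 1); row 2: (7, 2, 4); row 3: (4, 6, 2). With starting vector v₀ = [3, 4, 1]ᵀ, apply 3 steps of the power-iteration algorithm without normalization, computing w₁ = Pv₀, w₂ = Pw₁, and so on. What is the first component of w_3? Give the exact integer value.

w1 = Pv₀ = (43, 33, 38)
w2 = Pw1 = (494, 519, 446)
w3 = Pw2 = (6524, 6280, 5982)
The requested component of w3 is 6524.

6524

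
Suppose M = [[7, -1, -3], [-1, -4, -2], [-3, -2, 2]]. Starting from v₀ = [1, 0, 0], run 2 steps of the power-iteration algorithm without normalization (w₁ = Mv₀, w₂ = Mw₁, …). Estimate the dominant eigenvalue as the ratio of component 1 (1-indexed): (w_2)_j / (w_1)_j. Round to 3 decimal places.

8.429

w1 = Mv₀ = (7·1 + (-1)·0 + (-3)·0; (-1)·1 + (-4)·0 + (-2)·0; (-3)·1 + (-2)·0 + 2·0) = (7, -1, -3)
w2 = Mw1 = (7·7 + (-1)·(-1) + (-3)·(-3); (-1)·7 + (-4)·(-1) + (-2)·(-3); (-3)·7 + (-2)·(-1) + 2·(-3)) = (59, 3, -25)
Ratio at component: 59 / 7 = 8.429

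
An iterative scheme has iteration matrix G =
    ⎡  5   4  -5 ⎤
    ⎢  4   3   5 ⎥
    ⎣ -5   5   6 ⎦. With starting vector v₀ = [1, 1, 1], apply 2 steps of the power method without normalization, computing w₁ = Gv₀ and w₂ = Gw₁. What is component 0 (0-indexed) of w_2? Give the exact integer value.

w1 = Gv₀ = (4, 12, 6)
w2 = Gw1 = (38, 82, 76)
The requested component of w2 is 38.

38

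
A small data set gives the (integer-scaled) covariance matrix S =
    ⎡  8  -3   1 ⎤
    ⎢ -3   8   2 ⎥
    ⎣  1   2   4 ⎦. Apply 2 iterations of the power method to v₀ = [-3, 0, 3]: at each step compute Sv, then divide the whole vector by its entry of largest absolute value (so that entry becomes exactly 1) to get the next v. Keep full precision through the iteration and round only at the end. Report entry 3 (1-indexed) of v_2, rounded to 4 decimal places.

-0.2206

Sv0 = (-21.00000, 15.00000, 9.00000); divide by -21.00000 → v1 = (1.00000, -0.71429, -0.42857)
Sv1 = (9.71429, -9.57143, -2.14286); divide by 9.71429 → v2 = (1.00000, -0.98529, -0.22059)
Requested entry of v2: 45/-204 = -0.2206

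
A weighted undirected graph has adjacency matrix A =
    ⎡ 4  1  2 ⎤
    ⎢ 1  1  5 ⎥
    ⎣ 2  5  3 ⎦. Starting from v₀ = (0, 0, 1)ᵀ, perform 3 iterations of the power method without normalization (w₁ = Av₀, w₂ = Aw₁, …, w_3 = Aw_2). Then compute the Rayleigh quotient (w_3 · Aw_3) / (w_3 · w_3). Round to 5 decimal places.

w1 = Av₀ = (4·0 + 1·0 + 2·1; 1·0 + 1·0 + 5·1; 2·0 + 5·0 + 3·1) = (2, 5, 3)
w2 = Aw1 = (4·2 + 1·5 + 2·3; 1·2 + 1·5 + 5·3; 2·2 + 5·5 + 3·3) = (19, 22, 38)
w3 = Aw2 = (174, 231, 262)
Aw3 = (1451, 1715, 2289)
w3·Aw3 = 174·1451 + 231·1715 + 262·2289 = 1248357; w3·w3 = 174·174 + 231·231 + 262·262 = 152281
λ ≈ 1248357/152281 = 8.19772

8.19772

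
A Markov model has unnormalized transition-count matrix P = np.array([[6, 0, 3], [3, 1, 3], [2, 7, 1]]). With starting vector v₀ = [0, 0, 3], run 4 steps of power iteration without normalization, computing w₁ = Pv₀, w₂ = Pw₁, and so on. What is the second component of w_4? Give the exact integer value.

3951

w1 = Pv₀ = (6·0 + 0·0 + 3·3; 3·0 + 1·0 + 3·3; 2·0 + 7·0 + 1·3) = (9, 9, 3)
w2 = Pw1 = (6·9 + 0·9 + 3·3; 3·9 + 1·9 + 3·3; 2·9 + 7·9 + 1·3) = (63, 45, 84)
w3 = Pw2 = (630, 486, 525)
w4 = Pw3 = (5355, 3951, 5187)
The requested component of w4 is 3951.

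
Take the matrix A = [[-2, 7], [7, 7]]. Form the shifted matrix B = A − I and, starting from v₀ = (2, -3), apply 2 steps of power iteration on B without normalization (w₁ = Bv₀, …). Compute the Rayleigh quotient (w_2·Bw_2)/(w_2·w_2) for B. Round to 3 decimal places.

2.195

B = A − I has rows (-3, 7); (7, 6)
w1 = Bv₀ = (-27, -4)
w2 = Bw1 = (53, -213)
Bw2 = (-1650, -907)
w2·Bw2 = 105741; w2·w2 = 48178; μ ≈ 105741/48178 = 2.195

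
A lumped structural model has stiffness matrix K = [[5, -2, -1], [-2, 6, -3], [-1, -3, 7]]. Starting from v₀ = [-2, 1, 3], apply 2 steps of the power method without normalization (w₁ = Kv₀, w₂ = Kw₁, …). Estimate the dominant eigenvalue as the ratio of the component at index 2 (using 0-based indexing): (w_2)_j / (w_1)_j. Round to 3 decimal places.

w1 = Kv₀ = (-15, 1, 20)
w2 = Kw1 = (-97, -24, 152)
Ratio at component: 152 / 20 = 7.600

λ ≈ 7.600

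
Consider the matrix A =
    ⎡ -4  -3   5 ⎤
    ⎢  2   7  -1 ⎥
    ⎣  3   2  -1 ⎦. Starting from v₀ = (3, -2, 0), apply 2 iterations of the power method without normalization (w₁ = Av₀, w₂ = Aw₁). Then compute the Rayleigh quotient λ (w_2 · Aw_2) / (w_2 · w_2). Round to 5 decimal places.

λ ≈ -0.01100

w1 = Av₀ = (-6, -8, 5)
w2 = Aw1 = (73, -73, -39)
Aw2 = (-268, -326, 112)
w2·Aw2 = 73·(-268) + (-73)·(-326) + (-39)·112 = -134; w2·w2 = 73·73 + (-73)·(-73) + (-39)·(-39) = 12179
λ ≈ -134/12179 = -0.01100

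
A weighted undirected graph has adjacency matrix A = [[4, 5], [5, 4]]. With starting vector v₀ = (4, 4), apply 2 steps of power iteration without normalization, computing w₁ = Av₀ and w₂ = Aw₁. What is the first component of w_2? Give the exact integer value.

324

w1 = Av₀ = (36, 36)
w2 = Aw1 = (324, 324)
The requested component of w2 is 324.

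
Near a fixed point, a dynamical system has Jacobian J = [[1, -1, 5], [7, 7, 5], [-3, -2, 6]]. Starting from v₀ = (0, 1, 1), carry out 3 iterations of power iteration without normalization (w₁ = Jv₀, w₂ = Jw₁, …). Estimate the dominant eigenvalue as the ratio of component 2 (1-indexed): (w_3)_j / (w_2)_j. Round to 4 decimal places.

λ ≈ 7.1818

w1 = Jv₀ = (1·0 + (-1)·1 + 5·1; 7·0 + 7·1 + 5·1; (-3)·0 + (-2)·1 + 6·1) = (4, 12, 4)
w2 = Jw1 = (1·4 + (-1)·12 + 5·4; 7·4 + 7·12 + 5·4; (-3)·4 + (-2)·12 + 6·4) = (12, 132, -12)
w3 = Jw2 = (-180, 948, -372)
Ratio at component: 948 / 132 = 7.1818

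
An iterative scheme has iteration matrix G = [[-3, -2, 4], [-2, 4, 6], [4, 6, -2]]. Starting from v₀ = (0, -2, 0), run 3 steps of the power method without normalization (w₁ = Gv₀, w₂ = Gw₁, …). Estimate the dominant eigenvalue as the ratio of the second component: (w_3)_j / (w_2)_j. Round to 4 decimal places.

w1 = Gv₀ = ((-3)·0 + (-2)·(-2) + 4·0; (-2)·0 + 4·(-2) + 6·0; 4·0 + 6·(-2) + (-2)·0) = (4, -8, -12)
w2 = Gw1 = ((-3)·4 + (-2)·(-8) + 4·(-12); (-2)·4 + 4·(-8) + 6·(-12); 4·4 + 6·(-8) + (-2)·(-12)) = (-44, -112, -8)
w3 = Gw2 = (324, -408, -832)
Ratio at component: -408 / -112 = 3.6429

λ ≈ 3.6429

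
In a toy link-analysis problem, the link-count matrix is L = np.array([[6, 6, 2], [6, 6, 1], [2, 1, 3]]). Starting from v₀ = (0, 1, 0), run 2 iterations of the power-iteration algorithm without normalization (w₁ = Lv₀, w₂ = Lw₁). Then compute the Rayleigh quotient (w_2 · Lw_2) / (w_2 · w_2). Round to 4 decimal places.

w1 = Lv₀ = (6, 6, 1)
w2 = Lw1 = (74, 73, 21)
Lw2 = (924, 903, 284)
w2·Lw2 = 74·924 + 73·903 + 21·284 = 140259; w2·w2 = 74·74 + 73·73 + 21·21 = 11246
λ ≈ 140259/11246 = 12.4719

λ ≈ 12.4719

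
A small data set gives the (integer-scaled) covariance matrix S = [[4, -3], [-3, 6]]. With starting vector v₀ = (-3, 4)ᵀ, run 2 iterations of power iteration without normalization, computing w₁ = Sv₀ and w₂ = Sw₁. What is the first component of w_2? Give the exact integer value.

-195

w1 = Sv₀ = (4·(-3) + (-3)·4; (-3)·(-3) + 6·4) = (-24, 33)
w2 = Sw1 = (4·(-24) + (-3)·33; (-3)·(-24) + 6·33) = (-195, 270)
The requested component of w2 is -195.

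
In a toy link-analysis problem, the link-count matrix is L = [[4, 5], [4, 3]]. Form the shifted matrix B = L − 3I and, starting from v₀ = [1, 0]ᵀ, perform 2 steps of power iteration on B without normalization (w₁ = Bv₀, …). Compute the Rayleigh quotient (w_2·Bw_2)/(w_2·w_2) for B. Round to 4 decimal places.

2.6193

B = L − 3I has rows (1, 5); (4, 0)
w1 = Bv₀ = (1·1 + 5·0; 4·1 + 0·0) = (1, 4)
w2 = Bw1 = (1·1 + 5·4; 4·1 + 0·4) = (21, 4)
Bw2 = (41, 84)
w2·Bw2 = 1197; w2·w2 = 457; μ ≈ 1197/457 = 2.6193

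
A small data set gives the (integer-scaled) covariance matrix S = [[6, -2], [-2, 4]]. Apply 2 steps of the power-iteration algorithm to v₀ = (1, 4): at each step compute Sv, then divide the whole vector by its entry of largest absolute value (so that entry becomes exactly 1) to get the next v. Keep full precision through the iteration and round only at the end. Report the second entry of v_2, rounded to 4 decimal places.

Sv0 = (-2.00000, 14.00000); divide by 14.00000 → v1 = (-0.14286, 1.00000)
Sv1 = (-2.85714, 4.28571); divide by 4.28571 → v2 = (-0.66667, 1.00000)
Requested entry of v2: 60/60 = 1.0000

1.0000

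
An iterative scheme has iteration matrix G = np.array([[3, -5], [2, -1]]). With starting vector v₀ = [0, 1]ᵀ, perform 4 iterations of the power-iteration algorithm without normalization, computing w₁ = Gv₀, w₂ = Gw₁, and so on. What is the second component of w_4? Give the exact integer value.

41

w1 = Gv₀ = (-5, -1)
w2 = Gw1 = (-10, -9)
w3 = Gw2 = (15, -11)
w4 = Gw3 = (100, 41)
The requested component of w4 is 41.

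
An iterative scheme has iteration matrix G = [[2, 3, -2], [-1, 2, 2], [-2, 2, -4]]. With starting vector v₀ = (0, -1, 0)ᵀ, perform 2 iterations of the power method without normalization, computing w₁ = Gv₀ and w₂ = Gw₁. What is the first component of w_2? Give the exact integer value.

w1 = Gv₀ = (2·0 + 3·(-1) + (-2)·0; (-1)·0 + 2·(-1) + 2·0; (-2)·0 + 2·(-1) + (-4)·0) = (-3, -2, -2)
w2 = Gw1 = (2·(-3) + 3·(-2) + (-2)·(-2); (-1)·(-3) + 2·(-2) + 2·(-2); (-2)·(-3) + 2·(-2) + (-4)·(-2)) = (-8, -5, 10)
The requested component of w2 is -8.

-8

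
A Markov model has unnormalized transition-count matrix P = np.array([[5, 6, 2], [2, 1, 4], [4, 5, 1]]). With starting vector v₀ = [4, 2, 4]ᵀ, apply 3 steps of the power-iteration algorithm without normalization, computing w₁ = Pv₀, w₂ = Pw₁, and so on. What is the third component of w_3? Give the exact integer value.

w1 = Pv₀ = (40, 26, 30)
w2 = Pw1 = (416, 226, 320)
w3 = Pw2 = (4076, 2338, 3114)
The requested component of w3 is 3114.

3114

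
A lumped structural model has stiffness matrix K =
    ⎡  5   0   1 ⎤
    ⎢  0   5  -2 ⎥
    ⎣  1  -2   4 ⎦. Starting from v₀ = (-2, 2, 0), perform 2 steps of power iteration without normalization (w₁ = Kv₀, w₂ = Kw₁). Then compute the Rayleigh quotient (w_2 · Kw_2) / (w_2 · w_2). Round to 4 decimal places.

w1 = Kv₀ = (-10, 10, -6)
w2 = Kw1 = (-56, 62, -54)
Kw2 = (-334, 418, -396)
w2·Kw2 = (-56)·(-334) + 62·418 + (-54)·(-396) = 66004; w2·w2 = (-56)·(-56) + 62·62 + (-54)·(-54) = 9896
λ ≈ 66004/9896 = 6.6698

6.6698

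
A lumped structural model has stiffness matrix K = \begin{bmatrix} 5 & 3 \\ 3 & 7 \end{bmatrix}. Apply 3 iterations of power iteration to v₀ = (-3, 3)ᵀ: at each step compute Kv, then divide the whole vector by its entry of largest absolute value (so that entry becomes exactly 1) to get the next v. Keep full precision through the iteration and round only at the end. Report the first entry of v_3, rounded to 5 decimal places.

Kv0 = (-6.000000, 12.000000); divide by 12.000000 → v1 = (-0.500000, 1.000000)
Kv1 = (0.500000, 5.500000); divide by 5.500000 → v2 = (0.090909, 1.000000)
Kv2 = (3.454545, 7.272727); divide by 7.272727 → v3 = (0.475000, 1.000000)
Requested entry of v3: 228/480 = 0.47500

0.47500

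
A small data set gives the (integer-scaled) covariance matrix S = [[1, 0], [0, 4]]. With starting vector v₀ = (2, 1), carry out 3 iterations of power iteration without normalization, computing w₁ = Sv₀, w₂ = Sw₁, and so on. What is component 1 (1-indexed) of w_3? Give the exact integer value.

2

w1 = Sv₀ = (1·2 + 0·1; 0·2 + 4·1) = (2, 4)
w2 = Sw1 = (1·2 + 0·4; 0·2 + 4·4) = (2, 16)
w3 = Sw2 = (2, 64)
The requested component of w3 is 2.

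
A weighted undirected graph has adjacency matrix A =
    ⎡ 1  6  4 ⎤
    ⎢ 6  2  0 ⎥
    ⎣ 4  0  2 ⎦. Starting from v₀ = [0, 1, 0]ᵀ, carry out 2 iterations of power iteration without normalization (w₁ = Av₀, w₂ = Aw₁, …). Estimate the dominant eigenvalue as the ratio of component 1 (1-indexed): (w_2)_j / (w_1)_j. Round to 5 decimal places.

w1 = Av₀ = (6, 2, 0)
w2 = Aw1 = (18, 40, 24)
Ratio at component: 18 / 6 = 3.00000

λ ≈ 3.00000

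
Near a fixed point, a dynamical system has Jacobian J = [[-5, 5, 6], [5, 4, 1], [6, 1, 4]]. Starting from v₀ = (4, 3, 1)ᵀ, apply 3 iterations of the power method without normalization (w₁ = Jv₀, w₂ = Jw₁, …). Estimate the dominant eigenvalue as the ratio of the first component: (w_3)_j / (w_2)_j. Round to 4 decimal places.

w1 = Jv₀ = ((-5)·4 + 5·3 + 6·1; 5·4 + 4·3 + 1·1; 6·4 + 1·3 + 4·1) = (1, 33, 31)
w2 = Jw1 = ((-5)·1 + 5·33 + 6·31; 5·1 + 4·33 + 1·31; 6·1 + 1·33 + 4·31) = (346, 168, 163)
w3 = Jw2 = (88, 2565, 2896)
Ratio at component: 88 / 346 = 0.2543

λ ≈ 0.2543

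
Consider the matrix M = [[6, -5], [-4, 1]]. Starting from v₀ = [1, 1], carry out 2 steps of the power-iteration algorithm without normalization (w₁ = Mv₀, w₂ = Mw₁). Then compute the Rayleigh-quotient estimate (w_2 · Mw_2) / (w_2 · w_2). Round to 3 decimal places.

w1 = Mv₀ = (1, -3)
w2 = Mw1 = (21, -7)
Mw2 = (161, -91)
w2·Mw2 = 21·161 + (-7)·(-91) = 4018; w2·w2 = 21·21 + (-7)·(-7) = 490
λ ≈ 4018/490 = 8.200

8.200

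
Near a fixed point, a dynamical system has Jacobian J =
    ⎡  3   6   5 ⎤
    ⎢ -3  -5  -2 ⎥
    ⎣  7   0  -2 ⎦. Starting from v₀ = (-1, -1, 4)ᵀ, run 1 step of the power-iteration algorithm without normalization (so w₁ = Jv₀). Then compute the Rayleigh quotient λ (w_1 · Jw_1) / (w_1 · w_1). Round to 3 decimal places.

λ ≈ -5.974

w1 = Jv₀ = (3·(-1) + 6·(-1) + 5·4; (-3)·(-1) + (-5)·(-1) + (-2)·4; 7·(-1) + 0·(-1) + (-2)·4) = (11, 0, -15)
Jw1 = (-42, -3, 107)
w1·Jw1 = 11·(-42) + 0·(-3) + (-15)·107 = -2067; w1·w1 = 11·11 + 0·0 + (-15)·(-15) = 346
λ ≈ -2067/346 = -5.974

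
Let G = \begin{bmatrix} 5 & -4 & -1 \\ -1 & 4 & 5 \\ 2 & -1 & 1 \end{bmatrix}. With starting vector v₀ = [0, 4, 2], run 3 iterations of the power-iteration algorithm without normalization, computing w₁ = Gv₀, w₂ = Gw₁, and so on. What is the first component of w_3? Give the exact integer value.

-1344

w1 = Gv₀ = (-18, 26, -2)
w2 = Gw1 = (-192, 112, -64)
w3 = Gw2 = (-1344, 320, -560)
The requested component of w3 is -1344.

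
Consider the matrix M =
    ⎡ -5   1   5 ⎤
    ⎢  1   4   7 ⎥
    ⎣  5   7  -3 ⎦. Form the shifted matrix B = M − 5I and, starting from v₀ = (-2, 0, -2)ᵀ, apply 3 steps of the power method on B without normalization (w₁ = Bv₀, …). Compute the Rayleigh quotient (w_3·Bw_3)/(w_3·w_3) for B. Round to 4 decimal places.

-9.8803

B = M − 5I has rows (-10, 1, 5); (1, -1, 7); (5, 7, -8)
w1 = Bv₀ = (10, -16, 6)
w2 = Bw1 = (-86, 68, -110)
w3 = Bw2 = (378, -924, 926)
Bw3 = (-74, 7784, -11986)
w3·Bw3 = -18319424; w3·w3 = 1854136; μ ≈ -18319424/1854136 = -9.8803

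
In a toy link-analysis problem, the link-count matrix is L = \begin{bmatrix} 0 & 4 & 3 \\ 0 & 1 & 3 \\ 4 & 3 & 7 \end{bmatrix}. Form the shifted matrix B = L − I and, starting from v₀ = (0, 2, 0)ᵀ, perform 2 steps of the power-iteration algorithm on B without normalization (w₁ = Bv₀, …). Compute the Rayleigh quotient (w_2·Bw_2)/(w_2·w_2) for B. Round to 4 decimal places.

B = L − I has rows (-1, 4, 3); (0, 0, 3); (4, 3, 6)
w1 = Bv₀ = ((-1)·0 + 4·2 + 3·0; 0·0 + 0·2 + 3·0; 4·0 + 3·2 + 6·0) = (8, 0, 6)
w2 = Bw1 = ((-1)·8 + 4·0 + 3·6; 0·8 + 0·0 + 3·6; 4·8 + 3·0 + 6·6) = (10, 18, 68)
Bw2 = (266, 204, 502)
w2·Bw2 = 40468; w2·w2 = 5048; μ ≈ 40468/5048 = 8.0166

8.0166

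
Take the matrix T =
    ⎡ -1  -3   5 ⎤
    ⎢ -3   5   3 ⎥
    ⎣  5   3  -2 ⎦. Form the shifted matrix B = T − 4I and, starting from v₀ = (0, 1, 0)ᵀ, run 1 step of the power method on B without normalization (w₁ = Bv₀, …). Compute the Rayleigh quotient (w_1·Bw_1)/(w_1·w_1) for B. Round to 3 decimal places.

μ ≈ -8.000

B = T − 4I has rows (-5, -3, 5); (-3, 1, 3); (5, 3, -6)
w1 = Bv₀ = ((-5)·0 + (-3)·1 + 5·0; (-3)·0 + 1·1 + 3·0; 5·0 + 3·1 + (-6)·0) = (-3, 1, 3)
Bw1 = (27, 19, -30)
w1·Bw1 = -152; w1·w1 = 19; μ ≈ -152/19 = -8.000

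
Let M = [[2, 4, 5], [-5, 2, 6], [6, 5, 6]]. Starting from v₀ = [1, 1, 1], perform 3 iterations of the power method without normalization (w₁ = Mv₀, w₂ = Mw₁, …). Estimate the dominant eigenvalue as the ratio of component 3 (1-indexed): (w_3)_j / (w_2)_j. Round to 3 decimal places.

w1 = Mv₀ = (2·1 + 4·1 + 5·1; (-5)·1 + 2·1 + 6·1; 6·1 + 5·1 + 6·1) = (11, 3, 17)
w2 = Mw1 = (2·11 + 4·3 + 5·17; (-5)·11 + 2·3 + 6·17; 6·11 + 5·3 + 6·17) = (119, 53, 183)
w3 = Mw2 = (1365, 609, 2077)
Ratio at component: 2077 / 183 = 11.350

λ ≈ 11.350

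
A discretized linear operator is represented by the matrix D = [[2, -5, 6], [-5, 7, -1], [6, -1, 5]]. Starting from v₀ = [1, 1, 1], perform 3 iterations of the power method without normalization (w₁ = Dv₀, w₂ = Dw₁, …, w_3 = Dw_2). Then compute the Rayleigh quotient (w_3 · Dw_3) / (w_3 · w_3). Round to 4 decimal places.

w1 = Dv₀ = (3, 1, 10)
w2 = Dw1 = (61, -18, 67)
w3 = Dw2 = (614, -498, 719)
Dw3 = (8032, -7275, 7777)
w3·Dw3 = 614·8032 + (-498)·(-7275) + 719·7777 = 14146261; w3·w3 = 614·614 + (-498)·(-498) + 719·719 = 1141961
λ ≈ 14146261/1141961 = 12.3877

λ ≈ 12.3877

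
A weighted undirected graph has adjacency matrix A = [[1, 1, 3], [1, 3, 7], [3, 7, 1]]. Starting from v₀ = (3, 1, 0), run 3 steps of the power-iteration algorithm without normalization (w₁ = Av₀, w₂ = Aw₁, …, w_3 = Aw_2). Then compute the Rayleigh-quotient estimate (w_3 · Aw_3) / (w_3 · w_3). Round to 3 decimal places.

w1 = Av₀ = (1·3 + 1·1 + 3·0; 1·3 + 3·1 + 7·0; 3·3 + 7·1 + 1·0) = (4, 6, 16)
w2 = Aw1 = (1·4 + 1·6 + 3·16; 1·4 + 3·6 + 7·16; 3·4 + 7·6 + 1·16) = (58, 134, 70)
w3 = Aw2 = (402, 950, 1182)
Aw3 = (4898, 11526, 9038)
w3·Aw3 = 402·4898 + 950·11526 + 1182·9038 = 23601612; w3·w3 = 402·402 + 950·950 + 1182·1182 = 2461228
λ ≈ 23601612/2461228 = 9.589

λ ≈ 9.589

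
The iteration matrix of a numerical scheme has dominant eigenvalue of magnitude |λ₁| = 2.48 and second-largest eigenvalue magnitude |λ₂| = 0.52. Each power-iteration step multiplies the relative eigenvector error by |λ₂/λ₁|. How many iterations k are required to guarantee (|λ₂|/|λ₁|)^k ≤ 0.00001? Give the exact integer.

|λ₂/λ₁| = 0.52/2.48 = 0.20968
Need k ≥ ln(0.00001) / ln(0.20968) = -11.5129 / -1.5622 ≈ 7.370
Smallest integer k satisfying the bound: 8

8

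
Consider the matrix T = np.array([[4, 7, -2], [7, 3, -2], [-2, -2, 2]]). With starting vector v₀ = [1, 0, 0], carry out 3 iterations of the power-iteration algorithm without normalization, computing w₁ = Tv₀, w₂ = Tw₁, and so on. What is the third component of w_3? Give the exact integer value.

-296

w1 = Tv₀ = (4·1 + 7·0 + (-2)·0; 7·1 + 3·0 + (-2)·0; (-2)·1 + (-2)·0 + 2·0) = (4, 7, -2)
w2 = Tw1 = (4·4 + 7·7 + (-2)·(-2); 7·4 + 3·7 + (-2)·(-2); (-2)·4 + (-2)·7 + 2·(-2)) = (69, 53, -26)
w3 = Tw2 = (699, 694, -296)
The requested component of w3 is -296.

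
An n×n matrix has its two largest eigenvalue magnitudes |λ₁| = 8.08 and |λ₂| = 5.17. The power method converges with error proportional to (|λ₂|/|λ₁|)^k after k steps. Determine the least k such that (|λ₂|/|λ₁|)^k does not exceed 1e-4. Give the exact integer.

|λ₂/λ₁| = 5.17/8.08 = 0.63985
Need k ≥ ln(1e-4) / ln(0.63985) = -9.2103 / -0.4465 ≈ 20.627
Smallest integer k satisfying the bound: 21

21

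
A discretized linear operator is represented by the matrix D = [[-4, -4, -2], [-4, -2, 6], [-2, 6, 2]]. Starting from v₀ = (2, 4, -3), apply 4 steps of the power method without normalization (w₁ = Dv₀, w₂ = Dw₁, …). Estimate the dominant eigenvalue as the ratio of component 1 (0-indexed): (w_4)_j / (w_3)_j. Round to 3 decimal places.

λ ≈ -6.765

w1 = Dv₀ = (-18, -34, 14)
w2 = Dw1 = (180, 224, -140)
w3 = Dw2 = (-1336, -2008, 704)
w4 = Dw3 = (11968, 13584, -7968)
Ratio at component: 13584 / -2008 = -6.765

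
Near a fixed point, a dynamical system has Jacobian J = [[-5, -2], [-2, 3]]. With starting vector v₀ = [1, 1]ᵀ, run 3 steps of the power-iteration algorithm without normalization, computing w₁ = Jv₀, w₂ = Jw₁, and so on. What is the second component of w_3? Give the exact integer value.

-15

w1 = Jv₀ = (-7, 1)
w2 = Jw1 = (33, 17)
w3 = Jw2 = (-199, -15)
The requested component of w3 is -15.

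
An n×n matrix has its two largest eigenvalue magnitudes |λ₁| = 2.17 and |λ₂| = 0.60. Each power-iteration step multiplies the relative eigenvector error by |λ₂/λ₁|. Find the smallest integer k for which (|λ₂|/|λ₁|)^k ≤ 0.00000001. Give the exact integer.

15

|λ₂/λ₁| = 0.60/2.17 = 0.27650
Need k ≥ ln(0.00000001) / ln(0.27650) = -18.4207 / -1.2856 ≈ 14.329
Smallest integer k satisfying the bound: 15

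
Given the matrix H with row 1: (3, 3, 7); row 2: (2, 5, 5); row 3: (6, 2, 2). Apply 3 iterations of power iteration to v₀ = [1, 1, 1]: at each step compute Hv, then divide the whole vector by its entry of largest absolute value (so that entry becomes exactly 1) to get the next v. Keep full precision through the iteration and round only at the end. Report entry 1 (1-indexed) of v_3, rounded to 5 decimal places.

Hv0 = (13.000000, 12.000000, 10.000000); divide by 13.000000 → v1 = (1.000000, 0.923077, 0.769231)
Hv1 = (11.153846, 10.461538, 9.384615); divide by 11.153846 → v2 = (1.000000, 0.937931, 0.841379)
Hv2 = (11.703448, 10.896552, 9.558621); divide by 11.703448 → v3 = (1.000000, 0.931055, 0.816735)
Requested entry of v3: 1697/1697 = 1.00000

1.00000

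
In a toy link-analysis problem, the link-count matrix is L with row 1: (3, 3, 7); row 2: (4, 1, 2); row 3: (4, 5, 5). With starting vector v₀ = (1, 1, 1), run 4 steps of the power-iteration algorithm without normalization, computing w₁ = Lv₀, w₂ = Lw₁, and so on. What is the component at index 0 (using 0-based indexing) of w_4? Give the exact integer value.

21565

w1 = Lv₀ = (13, 7, 14)
w2 = Lw1 = (158, 87, 157)
w3 = Lw2 = (1834, 1033, 1852)
w4 = Lw3 = (21565, 12073, 21761)
The requested component of w4 is 21565.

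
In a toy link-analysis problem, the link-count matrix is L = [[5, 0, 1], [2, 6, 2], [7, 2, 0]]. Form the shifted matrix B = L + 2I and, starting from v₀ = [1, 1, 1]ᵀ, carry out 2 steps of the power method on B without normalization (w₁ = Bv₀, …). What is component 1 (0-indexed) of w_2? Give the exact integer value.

134

B = L + 2I has rows (7, 0, 1); (2, 8, 2); (7, 2, 2)
w1 = Bv₀ = (7·1 + 0·1 + 1·1; 2·1 + 8·1 + 2·1; 7·1 + 2·1 + 2·1) = (8, 12, 11)
w2 = Bw1 = (7·8 + 0·12 + 1·11; 2·8 + 8·12 + 2·11; 7·8 + 2·12 + 2·11) = (67, 134, 102)
Requested component of w2: 134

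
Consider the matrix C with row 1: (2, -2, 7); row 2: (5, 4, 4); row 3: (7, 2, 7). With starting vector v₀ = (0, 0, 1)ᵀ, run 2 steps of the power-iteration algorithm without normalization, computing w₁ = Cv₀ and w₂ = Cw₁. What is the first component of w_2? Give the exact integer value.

w1 = Cv₀ = (7, 4, 7)
w2 = Cw1 = (55, 79, 106)
The requested component of w2 is 55.

55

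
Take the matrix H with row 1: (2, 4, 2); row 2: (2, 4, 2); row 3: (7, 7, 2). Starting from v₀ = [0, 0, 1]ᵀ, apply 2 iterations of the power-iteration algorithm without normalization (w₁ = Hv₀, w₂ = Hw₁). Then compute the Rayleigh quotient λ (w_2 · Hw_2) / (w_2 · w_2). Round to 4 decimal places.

λ ≈ 9.3333

w1 = Hv₀ = (2·0 + 4·0 + 2·1; 2·0 + 4·0 + 2·1; 7·0 + 7·0 + 2·1) = (2, 2, 2)
w2 = Hw1 = (2·2 + 4·2 + 2·2; 2·2 + 4·2 + 2·2; 7·2 + 7·2 + 2·2) = (16, 16, 32)
Hw2 = (160, 160, 288)
w2·Hw2 = 16·160 + 16·160 + 32·288 = 14336; w2·w2 = 16·16 + 16·16 + 32·32 = 1536
λ ≈ 14336/1536 = 9.3333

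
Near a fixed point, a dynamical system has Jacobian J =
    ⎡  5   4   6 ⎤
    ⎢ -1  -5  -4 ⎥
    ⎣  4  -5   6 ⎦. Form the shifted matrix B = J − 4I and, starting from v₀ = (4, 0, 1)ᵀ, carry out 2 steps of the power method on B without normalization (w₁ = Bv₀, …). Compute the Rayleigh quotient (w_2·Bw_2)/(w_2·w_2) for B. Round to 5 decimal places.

μ ≈ 6.73100

B = J − 4I has rows (1, 4, 6); (-1, -9, -4); (4, -5, 2)
w1 = Bv₀ = (1·4 + 4·0 + 6·1; (-1)·4 + (-9)·0 + (-4)·1; 4·4 + (-5)·0 + 2·1) = (10, -8, 18)
w2 = Bw1 = (1·10 + 4·(-8) + 6·18; (-1)·10 + (-9)·(-8) + (-4)·18; 4·10 + (-5)·(-8) + 2·18) = (86, -10, 116)
Bw2 = (742, -460, 626)
w2·Bw2 = 141028; w2·w2 = 20952; μ ≈ 141028/20952 = 6.73100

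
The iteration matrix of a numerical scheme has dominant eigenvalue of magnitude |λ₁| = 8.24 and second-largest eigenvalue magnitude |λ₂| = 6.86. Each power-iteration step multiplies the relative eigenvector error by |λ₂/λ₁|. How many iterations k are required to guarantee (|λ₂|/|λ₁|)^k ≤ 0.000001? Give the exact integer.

76

|λ₂/λ₁| = 6.86/8.24 = 0.83252
Need k ≥ ln(0.000001) / ln(0.83252) = -13.8155 / -0.1833 ≈ 75.374
Smallest integer k satisfying the bound: 76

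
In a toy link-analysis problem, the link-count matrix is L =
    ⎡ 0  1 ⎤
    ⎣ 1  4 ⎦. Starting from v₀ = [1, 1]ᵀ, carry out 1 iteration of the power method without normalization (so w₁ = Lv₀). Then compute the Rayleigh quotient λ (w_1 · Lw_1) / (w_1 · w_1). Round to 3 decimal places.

λ ≈ 4.231

w1 = Lv₀ = (0·1 + 1·1; 1·1 + 4·1) = (1, 5)
Lw1 = (5, 21)
w1·Lw1 = 1·5 + 5·21 = 110; w1·w1 = 1·1 + 5·5 = 26
λ ≈ 110/26 = 4.231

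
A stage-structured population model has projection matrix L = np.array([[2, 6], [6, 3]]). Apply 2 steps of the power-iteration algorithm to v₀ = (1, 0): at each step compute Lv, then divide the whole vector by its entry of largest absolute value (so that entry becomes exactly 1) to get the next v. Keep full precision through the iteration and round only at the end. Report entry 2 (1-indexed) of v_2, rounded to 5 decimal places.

0.75000

Lv0 = (2.000000, 6.000000); divide by 6.000000 → v1 = (0.333333, 1.000000)
Lv1 = (6.666667, 5.000000); divide by 6.666667 → v2 = (1.000000, 0.750000)
Requested entry of v2: 30/40 = 0.75000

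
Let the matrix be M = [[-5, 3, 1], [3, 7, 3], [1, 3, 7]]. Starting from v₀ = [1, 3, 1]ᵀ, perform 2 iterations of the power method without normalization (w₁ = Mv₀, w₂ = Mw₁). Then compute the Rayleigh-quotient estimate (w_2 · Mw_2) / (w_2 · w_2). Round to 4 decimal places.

λ ≈ 10.4822

w1 = Mv₀ = ((-5)·1 + 3·3 + 1·1; 3·1 + 7·3 + 3·1; 1·1 + 3·3 + 7·1) = (5, 27, 17)
w2 = Mw1 = ((-5)·5 + 3·27 + 1·17; 3·5 + 7·27 + 3·17; 1·5 + 3·27 + 7·17) = (73, 255, 205)
Mw2 = (605, 2619, 2273)
w2·Mw2 = 73·605 + 255·2619 + 205·2273 = 1177975; w2·w2 = 73·73 + 255·255 + 205·205 = 112379
λ ≈ 1177975/112379 = 10.4822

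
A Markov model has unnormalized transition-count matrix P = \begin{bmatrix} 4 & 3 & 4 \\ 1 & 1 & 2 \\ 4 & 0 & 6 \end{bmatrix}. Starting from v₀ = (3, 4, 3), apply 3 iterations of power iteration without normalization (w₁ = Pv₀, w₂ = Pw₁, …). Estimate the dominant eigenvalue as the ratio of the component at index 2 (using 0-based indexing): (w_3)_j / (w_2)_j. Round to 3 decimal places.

w1 = Pv₀ = (36, 13, 30)
w2 = Pw1 = (303, 109, 324)
w3 = Pw2 = (2835, 1060, 3156)
Ratio at component: 3156 / 324 = 9.741

9.741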